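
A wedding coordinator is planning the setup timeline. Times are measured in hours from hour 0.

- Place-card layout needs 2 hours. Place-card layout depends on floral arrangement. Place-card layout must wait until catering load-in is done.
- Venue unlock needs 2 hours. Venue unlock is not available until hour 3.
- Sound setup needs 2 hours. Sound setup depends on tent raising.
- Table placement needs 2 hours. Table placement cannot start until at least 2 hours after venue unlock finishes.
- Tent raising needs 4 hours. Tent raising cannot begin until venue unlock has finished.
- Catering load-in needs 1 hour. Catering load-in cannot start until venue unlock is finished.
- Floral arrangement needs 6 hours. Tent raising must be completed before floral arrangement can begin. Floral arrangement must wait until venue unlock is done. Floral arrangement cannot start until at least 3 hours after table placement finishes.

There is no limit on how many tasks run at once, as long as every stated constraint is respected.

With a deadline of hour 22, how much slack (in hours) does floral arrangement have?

Venue unlock waits on its own release at hour 3, so it starts at hour 3 and finishes at 3 + 2 = hour 5.
After venue unlock (finishes hour 5, plus 2-hour gap → hour 7), table placement can start at hour 7 and finishes at hour 9.
After venue unlock (finishes hour 5), tent raising can start at hour 5 and finishes at hour 9.
For floral arrangement: tent raising (finishes hour 9); venue unlock (finishes hour 5); table placement (finishes hour 9, plus 3-hour gap → hour 12). Taking the maximum gives a start of hour 12, and it finishes at 12 + 6 = hour 18.

Working backward from the deadline:
To finish by hour 22, place-card layout (duration 2) must start no later than hour 20.
Floral arrangement must finish before place-card layout (must start by hour 20). With a 6-hour duration, floral arrangement must start by 20 − 6 = hour 14.
So floral arrangement can start as early as hour 12 and as late as hour 14, giving 14 − 12 = 2 hours of slack.

2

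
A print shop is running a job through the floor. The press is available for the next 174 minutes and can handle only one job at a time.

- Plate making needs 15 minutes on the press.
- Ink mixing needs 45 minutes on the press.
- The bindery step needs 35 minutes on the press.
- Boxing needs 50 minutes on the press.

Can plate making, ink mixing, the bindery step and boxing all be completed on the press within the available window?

Running back to back, the jobs need 15 + 45 + 35 + 50 = 145 minutes on the press.
Since 145 ≤ 174, they fit within the window.

Yes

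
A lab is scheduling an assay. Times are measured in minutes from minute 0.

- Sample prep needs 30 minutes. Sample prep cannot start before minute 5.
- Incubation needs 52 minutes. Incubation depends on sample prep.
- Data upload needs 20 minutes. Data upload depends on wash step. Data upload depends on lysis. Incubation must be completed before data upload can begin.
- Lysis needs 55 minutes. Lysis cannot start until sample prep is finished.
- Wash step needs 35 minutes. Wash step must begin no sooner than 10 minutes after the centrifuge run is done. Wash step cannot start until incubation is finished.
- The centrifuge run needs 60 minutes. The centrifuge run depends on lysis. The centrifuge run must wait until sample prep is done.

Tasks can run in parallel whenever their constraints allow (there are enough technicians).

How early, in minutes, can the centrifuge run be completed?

150

Sample prep waits on its own release at minute 5, so it starts at minute 5 and finishes at 5 + 30 = minute 35.
Lysis waits on sample prep (finishes minute 35), so it starts at minute 35 and finishes at 35 + 55 = minute 90.
For the centrifuge run: lysis (finishes minute 90); sample prep (finishes minute 35). Taking the maximum gives a start of minute 90, and it finishes at 90 + 60 = minute 150.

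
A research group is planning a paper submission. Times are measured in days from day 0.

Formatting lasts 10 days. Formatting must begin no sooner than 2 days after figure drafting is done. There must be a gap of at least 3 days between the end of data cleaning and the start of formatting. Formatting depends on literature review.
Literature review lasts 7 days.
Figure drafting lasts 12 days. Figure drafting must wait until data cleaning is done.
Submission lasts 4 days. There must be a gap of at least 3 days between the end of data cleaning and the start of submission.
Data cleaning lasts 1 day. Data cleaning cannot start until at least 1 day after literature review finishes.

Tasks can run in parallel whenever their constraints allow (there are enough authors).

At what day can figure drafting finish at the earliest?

Nothing blocks literature review, so it runs from day 0 to day 7.
After literature review (finishes day 7, plus 1-day gap → day 8), data cleaning can start at day 8 and finishes at day 9.
Figure drafting waits on data cleaning (finishes day 9), so it starts at day 9 and finishes at 9 + 12 = day 21.

21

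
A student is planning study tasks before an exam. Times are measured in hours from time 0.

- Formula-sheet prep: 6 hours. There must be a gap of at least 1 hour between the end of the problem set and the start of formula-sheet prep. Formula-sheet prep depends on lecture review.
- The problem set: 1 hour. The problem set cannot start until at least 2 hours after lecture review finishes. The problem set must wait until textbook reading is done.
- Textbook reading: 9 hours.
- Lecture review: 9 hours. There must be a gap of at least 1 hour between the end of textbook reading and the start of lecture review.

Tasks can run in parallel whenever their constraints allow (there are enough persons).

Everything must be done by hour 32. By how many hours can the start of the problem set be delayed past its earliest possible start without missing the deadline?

3

Nothing blocks textbook reading, so it runs from hour 0 to hour 9.
Lecture review cannot begin until textbook reading (finishes hour 9, plus 1-hour gap → hour 10). It runs from hour 10 to 10 + 9 = hour 19.
For the problem set: lecture review (finishes hour 19, plus 2-hour gap → hour 21); textbook reading (finishes hour 9). Taking the maximum gives a start of hour 21, and it finishes at 21 + 1 = hour 22.

Working backward from the deadline:
Nothing follows formula-sheet prep; the deadline of hour 32 is its only limit. It must start by 32 − 6 = hour 26.
Since formula-sheet prep (must start by hour 26, minus 1-hour gap → hour 25) depends on it, the problem set must finish by hour 25. Backing off its 1-hour duration gives a latest start of hour 24.
So the problem set can start as early as hour 21 and as late as hour 24, giving 24 − 21 = 3 hours of slack.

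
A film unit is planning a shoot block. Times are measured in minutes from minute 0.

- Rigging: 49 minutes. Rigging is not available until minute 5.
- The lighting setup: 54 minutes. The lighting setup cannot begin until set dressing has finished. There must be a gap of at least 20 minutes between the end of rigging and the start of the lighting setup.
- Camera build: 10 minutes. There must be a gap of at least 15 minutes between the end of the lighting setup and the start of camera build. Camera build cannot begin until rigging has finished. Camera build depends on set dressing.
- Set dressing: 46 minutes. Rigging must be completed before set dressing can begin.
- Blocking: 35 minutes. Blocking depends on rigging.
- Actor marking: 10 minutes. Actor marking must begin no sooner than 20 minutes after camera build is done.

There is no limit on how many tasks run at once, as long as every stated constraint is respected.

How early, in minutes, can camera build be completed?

179

After its own release at minute 5, rigging can start at minute 5 and finishes at minute 54.
Set dressing cannot begin until rigging (finishes minute 54). It runs from minute 54 to 54 + 46 = minute 100.
For the lighting setup: set dressing (finishes minute 100); rigging (finishes minute 54, plus 20-minute gap → minute 74). Taking the maximum gives a start of minute 100, and it finishes at 100 + 54 = minute 154.
For camera build: the lighting setup (finishes minute 154, plus 15-minute gap → minute 169); rigging (finishes minute 54); set dressing (finishes minute 100). Taking the maximum gives a start of minute 169, and it finishes at 169 + 10 = minute 179.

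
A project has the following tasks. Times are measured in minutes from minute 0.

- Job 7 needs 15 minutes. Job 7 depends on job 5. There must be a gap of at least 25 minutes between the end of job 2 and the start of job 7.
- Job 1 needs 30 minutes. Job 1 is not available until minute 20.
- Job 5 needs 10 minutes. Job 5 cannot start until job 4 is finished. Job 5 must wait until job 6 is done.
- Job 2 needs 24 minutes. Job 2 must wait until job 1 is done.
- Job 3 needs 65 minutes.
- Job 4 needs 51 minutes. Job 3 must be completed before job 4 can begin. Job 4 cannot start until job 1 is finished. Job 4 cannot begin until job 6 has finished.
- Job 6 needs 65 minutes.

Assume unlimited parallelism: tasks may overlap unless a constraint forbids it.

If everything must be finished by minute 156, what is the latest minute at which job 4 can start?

Job 7 must finish by minute 156; it takes 15 minutes, so it must start by 156 − 15 = minute 141.
Since job 7 (must start by minute 141) depends on it, job 5 must finish by minute 141. Backing off its 10-minute duration gives a latest start of minute 131.
Since job 5 (must start by minute 131) depends on it, job 4 must finish by minute 131. Backing off its 51-minute duration gives a latest start of minute 80.

80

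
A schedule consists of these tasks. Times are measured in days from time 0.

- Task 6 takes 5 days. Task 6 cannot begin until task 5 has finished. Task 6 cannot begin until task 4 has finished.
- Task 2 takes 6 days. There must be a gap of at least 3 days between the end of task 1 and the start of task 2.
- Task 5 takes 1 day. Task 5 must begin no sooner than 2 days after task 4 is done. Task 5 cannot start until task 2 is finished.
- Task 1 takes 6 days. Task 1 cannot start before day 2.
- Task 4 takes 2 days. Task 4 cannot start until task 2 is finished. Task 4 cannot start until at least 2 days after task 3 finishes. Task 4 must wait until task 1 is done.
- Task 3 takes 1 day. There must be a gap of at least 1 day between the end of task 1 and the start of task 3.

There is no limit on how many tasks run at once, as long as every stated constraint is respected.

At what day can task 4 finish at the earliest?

19

Task 1 cannot begin until its own release at day 2. It runs from day 2 to 2 + 6 = day 8.
Task 3 cannot begin until task 1 (finishes day 8, plus 1-day gap → day 9). It runs from day 9 to 9 + 1 = day 10.
After task 1 (finishes day 8, plus 3-day gap → day 11), task 2 can start at day 11 and finishes at day 17.
Task 4 cannot start until task 2 (finishes day 17); task 3 (finishes day 10, plus 2-day gap → day 12); task 1 (finishes day 8). The controlling bound is day 17, so task 4 finishes at 17 + 2 = day 19.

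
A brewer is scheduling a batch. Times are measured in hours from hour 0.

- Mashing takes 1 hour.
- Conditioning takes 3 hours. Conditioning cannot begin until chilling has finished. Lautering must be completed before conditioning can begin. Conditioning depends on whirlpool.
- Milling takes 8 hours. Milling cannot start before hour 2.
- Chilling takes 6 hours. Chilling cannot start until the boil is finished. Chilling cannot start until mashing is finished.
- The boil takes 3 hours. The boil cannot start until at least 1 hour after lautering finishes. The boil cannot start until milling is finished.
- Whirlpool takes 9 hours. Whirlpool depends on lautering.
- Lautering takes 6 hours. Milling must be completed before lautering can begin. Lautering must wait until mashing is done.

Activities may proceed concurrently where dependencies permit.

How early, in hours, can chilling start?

20

Mashing can start immediately at hour 0; it finishes at hour 1.
Milling cannot begin until its own release at hour 2. It runs from hour 2 to 2 + 8 = hour 10.
For lautering: milling (finishes hour 10); mashing (finishes hour 1). Taking the maximum gives a start of hour 10, and it finishes at 10 + 6 = hour 16.
The boil needs all of lautering (finishes hour 16, plus 1-hour gap → hour 17); milling (finishes hour 10). That puts its earliest start at hour 17; it finishes at 17 + 3 = hour 20.
Chilling waits on the boil (finishes hour 20); mashing (finishes hour 1). The latest of these is hour 20, which is the earliest chilling can start.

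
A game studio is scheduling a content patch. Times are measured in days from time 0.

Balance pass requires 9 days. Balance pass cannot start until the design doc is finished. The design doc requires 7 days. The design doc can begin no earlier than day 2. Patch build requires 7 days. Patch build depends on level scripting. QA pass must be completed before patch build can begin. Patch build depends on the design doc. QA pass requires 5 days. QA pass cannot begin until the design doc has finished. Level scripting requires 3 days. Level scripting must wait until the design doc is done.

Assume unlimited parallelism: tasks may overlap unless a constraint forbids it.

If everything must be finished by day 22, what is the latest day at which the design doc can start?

Patch build must finish by day 22; it takes 7 days, so it must start by 22 − 7 = day 15.
Level scripting has to be done before patch build (must start by day 15). That means finishing by day 15, i.e. starting by 15 − 3 = day 12.
Nothing follows balance pass; the deadline of day 22 is its only limit. It must start by 22 − 9 = day 13.
QA pass feeds into patch build (must start by day 15); so QA pass must finish by day 15 and therefore start by day 10.
The design doc feeds level scripting (must start by day 12); balance pass (must start by day 13); QA pass (must start by day 10); patch build (must start by day 15). Taking the minimum, the design doc must finish by day 10 and start by 10 − 7 = day 3.

3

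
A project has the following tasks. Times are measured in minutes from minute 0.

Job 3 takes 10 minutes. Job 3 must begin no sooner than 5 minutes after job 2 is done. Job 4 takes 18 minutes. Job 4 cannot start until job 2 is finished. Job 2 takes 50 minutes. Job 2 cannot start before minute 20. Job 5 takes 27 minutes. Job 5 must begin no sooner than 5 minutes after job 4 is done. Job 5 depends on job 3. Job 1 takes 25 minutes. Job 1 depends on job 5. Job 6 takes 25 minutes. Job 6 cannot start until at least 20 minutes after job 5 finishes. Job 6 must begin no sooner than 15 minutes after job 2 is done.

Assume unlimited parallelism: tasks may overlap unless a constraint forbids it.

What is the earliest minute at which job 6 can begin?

140

After its own release at minute 20, job 2 can start at minute 20 and finishes at minute 70.
After job 2 (finishes minute 70), job 4 can start at minute 70 and finishes at minute 88.
Job 3 waits on job 2 (finishes minute 70, plus 5-minute gap → minute 75), so it starts at minute 75 and finishes at 75 + 10 = minute 85.
For job 5: job 4 (finishes minute 88, plus 5-minute gap → minute 93); job 3 (finishes minute 85). Taking the maximum gives a start of minute 93, and it finishes at 93 + 27 = minute 120.
Job 6 waits on job 5 (finishes minute 120, plus 20-minute gap → minute 140); job 2 (finishes minute 70, plus 15-minute gap → minute 85). The latest of these is minute 140, which is the earliest job 6 can start.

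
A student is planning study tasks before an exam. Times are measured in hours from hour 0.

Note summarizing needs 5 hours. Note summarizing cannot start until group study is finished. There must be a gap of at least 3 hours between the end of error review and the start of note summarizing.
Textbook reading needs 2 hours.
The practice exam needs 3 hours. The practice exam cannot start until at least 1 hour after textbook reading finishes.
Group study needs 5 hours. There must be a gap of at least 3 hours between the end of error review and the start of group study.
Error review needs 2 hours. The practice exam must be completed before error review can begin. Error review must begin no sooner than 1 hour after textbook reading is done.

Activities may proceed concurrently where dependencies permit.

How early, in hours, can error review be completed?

Textbook reading has no prerequisites, so it starts at hour 0 and finishes at hour 2.
After textbook reading (finishes hour 2, plus 1-hour gap → hour 3), the practice exam can start at hour 3 and finishes at hour 6.
Error review cannot start until the practice exam (finishes hour 6); textbook reading (finishes hour 2, plus 1-hour gap → hour 3). The controlling bound is hour 6, so error review finishes at 6 + 2 = hour 8.

8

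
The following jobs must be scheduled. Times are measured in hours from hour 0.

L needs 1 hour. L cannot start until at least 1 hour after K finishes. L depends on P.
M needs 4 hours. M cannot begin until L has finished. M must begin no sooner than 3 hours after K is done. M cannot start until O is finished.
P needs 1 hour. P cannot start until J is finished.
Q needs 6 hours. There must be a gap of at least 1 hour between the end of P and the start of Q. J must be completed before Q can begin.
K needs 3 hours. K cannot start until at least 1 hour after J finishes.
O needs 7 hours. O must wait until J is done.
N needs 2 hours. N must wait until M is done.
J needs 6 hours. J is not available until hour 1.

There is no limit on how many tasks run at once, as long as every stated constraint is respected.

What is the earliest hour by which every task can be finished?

20

J waits on its own release at hour 1, so it starts at hour 1 and finishes at 1 + 6 = hour 7.
P waits on J (finishes hour 7), so it starts at hour 7 and finishes at 7 + 1 = hour 8.
For Q: P (finishes hour 8, plus 1-hour gap → hour 9); J (finishes hour 7). Taking the maximum gives a start of hour 9, and it finishes at 9 + 6 = hour 15.
O waits on J (finishes hour 7), so it starts at hour 7 and finishes at 7 + 7 = hour 14.
After J (finishes hour 7, plus 1-hour gap → hour 8), K can start at hour 8 and finishes at hour 11.
L cannot start until K (finishes hour 11, plus 1-hour gap → hour 12); P (finishes hour 8). The controlling bound is hour 12, so L finishes at 12 + 1 = hour 13.
M needs all of L (finishes hour 13); K (finishes hour 11, plus 3-hour gap → hour 14); O (finishes hour 14). That puts its earliest start at hour 14; it finishes at 14 + 4 = hour 18.
N cannot begin until M (finishes hour 18). It runs from hour 18 to 18 + 2 = hour 20.
All tasks are finished once the last one completes. Finish times: J at 7, K at 11, L at 13, M at 18, N at 20, O at 14, P at 8, Q at 15. The latest is hour 20.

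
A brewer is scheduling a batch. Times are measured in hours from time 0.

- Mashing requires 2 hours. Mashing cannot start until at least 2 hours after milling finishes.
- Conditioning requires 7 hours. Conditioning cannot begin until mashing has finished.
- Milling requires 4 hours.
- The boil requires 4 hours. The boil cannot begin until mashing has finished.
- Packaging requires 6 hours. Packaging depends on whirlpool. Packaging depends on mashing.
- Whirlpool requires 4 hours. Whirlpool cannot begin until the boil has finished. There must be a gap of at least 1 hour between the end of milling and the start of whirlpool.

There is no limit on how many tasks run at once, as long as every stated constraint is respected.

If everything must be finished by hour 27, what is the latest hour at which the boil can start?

Packaging must finish by hour 27; it takes 6 hours, so it must start by 27 − 6 = hour 21.
Since packaging (must start by hour 21) depends on it, whirlpool must finish by hour 21. Backing off its 4-hour duration gives a latest start of hour 17.
The boil has to be done before whirlpool (must start by hour 17). That means finishing by hour 17, i.e. starting by 17 − 4 = hour 13.

13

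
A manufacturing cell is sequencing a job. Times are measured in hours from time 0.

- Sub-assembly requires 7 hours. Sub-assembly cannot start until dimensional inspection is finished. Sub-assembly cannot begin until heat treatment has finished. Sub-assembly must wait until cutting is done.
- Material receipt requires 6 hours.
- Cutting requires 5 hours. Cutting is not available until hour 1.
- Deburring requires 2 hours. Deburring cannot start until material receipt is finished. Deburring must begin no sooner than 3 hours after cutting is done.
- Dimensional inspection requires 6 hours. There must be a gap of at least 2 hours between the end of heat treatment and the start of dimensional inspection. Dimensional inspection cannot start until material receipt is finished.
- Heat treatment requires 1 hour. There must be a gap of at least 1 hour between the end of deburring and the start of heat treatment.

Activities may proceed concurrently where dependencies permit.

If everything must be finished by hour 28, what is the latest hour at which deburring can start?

Nothing follows sub-assembly; the deadline of hour 28 is its only limit. It must start by 28 − 7 = hour 21.
Since sub-assembly (must start by hour 21) depends on it, dimensional inspection must finish by hour 21. Backing off its 6-hour duration gives a latest start of hour 15.
For heat treatment: dimensional inspection (must start by hour 15, minus 2-hour gap → hour 13); sub-assembly (must start by hour 21). The most restrictive is hour 13; with a 1-hour duration, heat treatment must start by hour 12.
Since heat treatment (must start by hour 12, minus 1-hour gap → hour 11) depends on it, deburring must finish by hour 11. Backing off its 2-hour duration gives a latest start of hour 9.

9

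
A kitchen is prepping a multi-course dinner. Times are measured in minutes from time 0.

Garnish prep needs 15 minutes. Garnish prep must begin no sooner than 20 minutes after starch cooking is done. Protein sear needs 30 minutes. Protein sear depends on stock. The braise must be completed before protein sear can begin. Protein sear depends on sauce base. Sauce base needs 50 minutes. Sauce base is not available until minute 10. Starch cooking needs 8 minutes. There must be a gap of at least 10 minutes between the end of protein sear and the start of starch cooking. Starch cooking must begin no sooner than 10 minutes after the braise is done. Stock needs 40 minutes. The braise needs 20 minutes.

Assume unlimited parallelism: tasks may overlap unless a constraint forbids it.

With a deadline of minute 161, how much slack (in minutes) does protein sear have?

18

Nothing blocks the braise, so it runs from minute 0 to minute 20.
Sauce base cannot begin until its own release at minute 10. It runs from minute 10 to 10 + 50 = minute 60.
Stock can start immediately at minute 0; it finishes at minute 40.
Protein sear cannot start until stock (finishes minute 40); the braise (finishes minute 20); sauce base (finishes minute 60). The controlling bound is minute 60, so protein sear finishes at 60 + 30 = minute 90.

Working backward from the deadline:
To finish by minute 161, garnish prep (duration 15) must start no later than minute 146.
Since garnish prep (must start by minute 146, minus 20-minute gap → minute 126) depends on it, starch cooking must finish by minute 126. Backing off its 8-minute duration gives a latest start of minute 118.
Protein sear feeds into starch cooking (must start by minute 118, minus 10-minute gap → minute 108); so protein sear must finish by minute 108 and therefore start by minute 78.
So protein sear can start as early as minute 60 and as late as minute 78, giving 78 − 60 = 18 minutes of slack.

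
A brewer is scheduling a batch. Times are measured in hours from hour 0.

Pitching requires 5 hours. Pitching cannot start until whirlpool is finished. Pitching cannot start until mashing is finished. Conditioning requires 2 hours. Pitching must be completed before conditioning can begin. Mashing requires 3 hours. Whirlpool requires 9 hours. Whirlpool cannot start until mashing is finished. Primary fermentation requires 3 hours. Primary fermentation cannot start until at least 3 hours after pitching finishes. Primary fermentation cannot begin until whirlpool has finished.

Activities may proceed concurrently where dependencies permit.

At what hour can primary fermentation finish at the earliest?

23

Mashing has no prerequisites, so it starts at hour 0 and finishes at hour 3.
Whirlpool waits on mashing (finishes hour 3), so it starts at hour 3 and finishes at 3 + 9 = hour 12.
Pitching needs all of whirlpool (finishes hour 12); mashing (finishes hour 3). That puts its earliest start at hour 12; it finishes at 12 + 5 = hour 17.
Primary fermentation needs all of pitching (finishes hour 17, plus 3-hour gap → hour 20); whirlpool (finishes hour 12). That puts its earliest start at hour 20; it finishes at 20 + 3 = hour 23.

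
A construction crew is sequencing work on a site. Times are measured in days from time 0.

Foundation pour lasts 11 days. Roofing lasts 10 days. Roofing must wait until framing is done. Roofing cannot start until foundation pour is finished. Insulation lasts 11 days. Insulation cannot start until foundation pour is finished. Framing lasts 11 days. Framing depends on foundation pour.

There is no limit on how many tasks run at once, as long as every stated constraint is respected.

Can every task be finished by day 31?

No

Nothing blocks foundation pour, so it runs from day 0 to day 11.
After foundation pour (finishes day 11), insulation can start at day 11 and finishes at day 22.
Framing waits on foundation pour (finishes day 11), so it starts at day 11 and finishes at 11 + 11 = day 22.
Roofing has to wait for framing (finishes day 22); foundation pour (finishes day 11). The latest of these is day 22, so roofing runs day 22 to 22 + 10 = day 32.
The earliest everything can be done is day 32, which is after the deadline of 31, so it is not possible.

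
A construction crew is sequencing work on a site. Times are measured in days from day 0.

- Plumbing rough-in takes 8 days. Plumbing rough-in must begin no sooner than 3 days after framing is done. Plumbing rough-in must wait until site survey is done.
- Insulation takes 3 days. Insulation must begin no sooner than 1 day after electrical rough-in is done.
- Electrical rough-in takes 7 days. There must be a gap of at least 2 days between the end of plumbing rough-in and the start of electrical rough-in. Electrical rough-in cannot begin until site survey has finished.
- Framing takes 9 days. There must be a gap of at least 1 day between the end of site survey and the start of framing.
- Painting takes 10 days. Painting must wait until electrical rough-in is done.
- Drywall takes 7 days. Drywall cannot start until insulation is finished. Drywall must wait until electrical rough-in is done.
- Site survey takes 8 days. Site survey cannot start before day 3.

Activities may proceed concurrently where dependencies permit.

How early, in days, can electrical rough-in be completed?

Site survey cannot begin until its own release at day 3. It runs from day 3 to 3 + 8 = day 11.
Framing waits on site survey (finishes day 11, plus 1-day gap → day 12), so it starts at day 12 and finishes at 12 + 9 = day 21.
Plumbing rough-in has to wait for framing (finishes day 21, plus 3-day gap → day 24); site survey (finishes day 11). The latest of these is day 24, so plumbing rough-in runs day 24 to 24 + 8 = day 32.
Electrical rough-in needs all of plumbing rough-in (finishes day 32, plus 2-day gap → day 34); site survey (finishes day 11). That puts its earliest start at day 34; it finishes at 34 + 7 = day 41.

41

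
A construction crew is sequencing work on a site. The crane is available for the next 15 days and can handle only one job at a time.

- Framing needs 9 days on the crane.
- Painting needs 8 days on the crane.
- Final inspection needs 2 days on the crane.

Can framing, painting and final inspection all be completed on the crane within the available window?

Running back to back, the jobs need 9 + 8 + 2 = 19 days on the crane.
Since 19 > 15, they cannot all fit.

No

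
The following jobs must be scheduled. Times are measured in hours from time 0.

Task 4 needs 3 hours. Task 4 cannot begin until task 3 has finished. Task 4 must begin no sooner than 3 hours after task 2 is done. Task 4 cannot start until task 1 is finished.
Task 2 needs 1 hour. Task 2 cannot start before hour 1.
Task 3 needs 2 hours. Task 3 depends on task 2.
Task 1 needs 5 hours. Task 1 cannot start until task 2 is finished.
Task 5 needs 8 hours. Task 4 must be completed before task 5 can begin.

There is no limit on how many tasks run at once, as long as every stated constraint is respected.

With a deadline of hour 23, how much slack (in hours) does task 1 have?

5

Task 2 waits on its own release at hour 1, so it starts at hour 1 and finishes at 1 + 1 = hour 2.
Task 1 cannot begin until task 2 (finishes hour 2). It runs from hour 2 to 2 + 5 = hour 7.

Working backward from the deadline:
Task 5 has no dependents, so it just needs to finish by hour 23. Starting by 23 − 8 = hour 15 achieves that.
Since task 5 (must start by hour 15) depends on it, task 4 must finish by hour 15. Backing off its 3-hour duration gives a latest start of hour 12.
Task 1 must finish before task 4 (must start by hour 12). With a 5-hour duration, task 1 must start by 12 − 5 = hour 7.
So task 1 can start as early as hour 2 and as late as hour 7, giving 7 − 2 = 5 hours of slack.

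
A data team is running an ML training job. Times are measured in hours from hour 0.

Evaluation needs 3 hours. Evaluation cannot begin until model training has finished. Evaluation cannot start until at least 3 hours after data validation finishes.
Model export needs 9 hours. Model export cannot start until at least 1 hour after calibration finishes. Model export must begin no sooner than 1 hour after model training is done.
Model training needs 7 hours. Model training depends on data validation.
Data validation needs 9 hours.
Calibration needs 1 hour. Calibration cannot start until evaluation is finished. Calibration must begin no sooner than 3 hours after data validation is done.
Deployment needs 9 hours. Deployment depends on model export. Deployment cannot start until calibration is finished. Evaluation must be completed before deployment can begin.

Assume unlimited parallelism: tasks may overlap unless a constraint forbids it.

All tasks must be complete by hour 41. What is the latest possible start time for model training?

11

Deployment has no dependents, so it just needs to finish by hour 41. Starting by 41 − 9 = hour 32 achieves that.
Model export feeds into deployment (must start by hour 32); so model export must finish by hour 32 and therefore start by hour 23.
Calibration has several dependents: model export (must start by hour 23, minus 1-hour gap → hour 22); deployment (must start by hour 32). The earliest of those limits is hour 22, so calibration must start by 22 − 1 = hour 21.
Evaluation feeds calibration (must start by hour 21); deployment (must start by hour 32). Taking the minimum, evaluation must finish by hour 21 and start by 21 − 3 = hour 18.
Model training must finish in time for evaluation (must start by hour 18); model export (must start by hour 23, minus 1-hour gap → hour 22). The tightest is hour 18, so model training must start by 18 − 7 = hour 11.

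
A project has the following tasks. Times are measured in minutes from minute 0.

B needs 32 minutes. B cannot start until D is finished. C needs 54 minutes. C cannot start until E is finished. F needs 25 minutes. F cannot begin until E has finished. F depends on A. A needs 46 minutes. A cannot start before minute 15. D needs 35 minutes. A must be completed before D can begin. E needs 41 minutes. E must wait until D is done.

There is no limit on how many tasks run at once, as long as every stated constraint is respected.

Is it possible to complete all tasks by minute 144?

A cannot begin until its own release at minute 15. It runs from minute 15 to 15 + 46 = minute 61.
After A (finishes minute 61), D can start at minute 61 and finishes at minute 96.
E cannot begin until D (finishes minute 96). It runs from minute 96 to 96 + 41 = minute 137.
F cannot start until E (finishes minute 137); A (finishes minute 61). The controlling bound is minute 137, so F finishes at 137 + 25 = minute 162.
C waits on E (finishes minute 137), so it starts at minute 137 and finishes at 137 + 54 = minute 191.
After D (finishes minute 96), B can start at minute 96 and finishes at minute 128.
The earliest everything can be done is minute 191, which is after the deadline of 144, so it is not possible.

No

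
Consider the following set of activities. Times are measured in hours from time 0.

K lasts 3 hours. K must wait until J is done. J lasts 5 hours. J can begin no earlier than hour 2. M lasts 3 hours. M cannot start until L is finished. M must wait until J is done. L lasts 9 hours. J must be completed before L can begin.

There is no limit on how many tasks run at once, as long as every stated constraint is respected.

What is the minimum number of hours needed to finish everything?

After its own release at hour 2, J can start at hour 2 and finishes at hour 7.
L waits on J (finishes hour 7), so it starts at hour 7 and finishes at 7 + 9 = hour 16.
For M: L (finishes hour 16); J (finishes hour 7). Taking the maximum gives a start of hour 16, and it finishes at 16 + 3 = hour 19.
K waits on J (finishes hour 7), so it starts at hour 7 and finishes at 7 + 3 = hour 10.
All tasks are finished once the last one completes. Finish times: J at 7, K at 10, L at 16, M at 19. The latest is hour 19.

19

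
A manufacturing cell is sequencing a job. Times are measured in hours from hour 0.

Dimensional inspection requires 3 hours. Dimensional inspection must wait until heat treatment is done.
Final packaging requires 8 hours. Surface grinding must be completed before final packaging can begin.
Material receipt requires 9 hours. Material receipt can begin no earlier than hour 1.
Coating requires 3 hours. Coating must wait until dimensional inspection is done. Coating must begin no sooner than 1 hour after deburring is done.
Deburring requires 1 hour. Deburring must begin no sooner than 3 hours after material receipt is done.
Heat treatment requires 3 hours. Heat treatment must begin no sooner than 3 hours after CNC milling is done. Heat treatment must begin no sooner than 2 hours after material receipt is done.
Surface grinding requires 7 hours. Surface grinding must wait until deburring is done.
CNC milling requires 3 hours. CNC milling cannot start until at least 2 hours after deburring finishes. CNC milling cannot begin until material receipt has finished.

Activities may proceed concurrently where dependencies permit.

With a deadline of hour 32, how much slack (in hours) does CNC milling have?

Material receipt cannot begin until its own release at hour 1. It runs from hour 1 to 1 + 9 = hour 10.
Deburring cannot begin until material receipt (finishes hour 10, plus 3-hour gap → hour 13). It runs from hour 13 to 13 + 1 = hour 14.
For CNC milling: deburring (finishes hour 14, plus 2-hour gap → hour 16); material receipt (finishes hour 10). Taking the maximum gives a start of hour 16, and it finishes at 16 + 3 = hour 19.

Working backward from the deadline:
Coating has no dependents, so it just needs to finish by hour 32. Starting by 32 − 3 = hour 29 achieves that.
Since coating (must start by hour 29) depends on it, dimensional inspection must finish by hour 29. Backing off its 3-hour duration gives a latest start of hour 26.
Heat treatment feeds into dimensional inspection (must start by hour 26); so heat treatment must finish by hour 26 and therefore start by hour 23.
CNC milling feeds into heat treatment (must start by hour 23, minus 3-hour gap → hour 20); so CNC milling must finish by hour 20 and therefore start by hour 17.
So CNC milling can start as early as hour 16 and as late as hour 17, giving 17 − 16 = 1 hour of slack.

1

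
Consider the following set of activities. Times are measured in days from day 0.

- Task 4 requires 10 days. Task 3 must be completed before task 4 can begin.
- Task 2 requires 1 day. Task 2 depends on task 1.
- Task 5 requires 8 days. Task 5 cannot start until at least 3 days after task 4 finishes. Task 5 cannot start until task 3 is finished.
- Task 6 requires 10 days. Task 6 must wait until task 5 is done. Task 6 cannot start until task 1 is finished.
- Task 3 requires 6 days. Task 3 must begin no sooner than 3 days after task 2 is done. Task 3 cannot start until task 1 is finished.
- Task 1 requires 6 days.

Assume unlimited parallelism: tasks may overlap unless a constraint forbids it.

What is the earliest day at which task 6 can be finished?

47

Nothing blocks task 1, so it runs from day 0 to day 6.
Task 2 waits on task 1 (finishes day 6), so it starts at day 6 and finishes at 6 + 1 = day 7.
Task 3 needs all of task 2 (finishes day 7, plus 3-day gap → day 10); task 1 (finishes day 6). That puts its earliest start at day 10; it finishes at 10 + 6 = day 16.
After task 3 (finishes day 16), task 4 can start at day 16 and finishes at day 26.
For task 5: task 4 (finishes day 26, plus 3-day gap → day 29); task 3 (finishes day 16). Taking the maximum gives a start of day 29, and it finishes at 29 + 8 = day 37.
Task 6 has to wait for task 5 (finishes day 37); task 1 (finishes day 6). The latest of these is day 37, so task 6 runs day 37 to 37 + 10 = day 47.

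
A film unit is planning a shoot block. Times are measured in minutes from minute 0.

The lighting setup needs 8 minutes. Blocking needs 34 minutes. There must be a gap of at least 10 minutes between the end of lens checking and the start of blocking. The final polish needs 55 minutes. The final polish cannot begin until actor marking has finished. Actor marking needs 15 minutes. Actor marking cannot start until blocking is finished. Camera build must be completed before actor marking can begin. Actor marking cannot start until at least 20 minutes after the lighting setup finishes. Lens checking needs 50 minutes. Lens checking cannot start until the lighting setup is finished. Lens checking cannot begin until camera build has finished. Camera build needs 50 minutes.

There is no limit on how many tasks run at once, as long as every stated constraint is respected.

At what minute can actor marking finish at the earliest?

Nothing blocks camera build, so it runs from minute 0 to minute 50.
Nothing blocks the lighting setup, so it runs from minute 0 to minute 8.
Lens checking has to wait for the lighting setup (finishes minute 8); camera build (finishes minute 50). The latest of these is minute 50, so lens checking runs minute 50 to 50 + 50 = minute 100.
After lens checking (finishes minute 100, plus 10-minute gap → minute 110), blocking can start at minute 110 and finishes at minute 144.
Actor marking cannot start until blocking (finishes minute 144); camera build (finishes minute 50); the lighting setup (finishes minute 8, plus 20-minute gap → minute 28). The controlling bound is minute 144, so actor marking finishes at 144 + 15 = minute 159.

159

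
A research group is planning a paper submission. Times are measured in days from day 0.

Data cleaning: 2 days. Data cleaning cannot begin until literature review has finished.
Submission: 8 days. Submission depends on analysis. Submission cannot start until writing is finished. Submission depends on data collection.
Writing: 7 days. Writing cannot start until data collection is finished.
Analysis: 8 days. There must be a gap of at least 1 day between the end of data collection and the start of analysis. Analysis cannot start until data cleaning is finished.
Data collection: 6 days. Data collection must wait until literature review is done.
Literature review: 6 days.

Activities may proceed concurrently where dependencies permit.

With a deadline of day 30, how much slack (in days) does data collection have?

Literature review can start immediately at day 0; it finishes at day 6.
Data collection cannot begin until literature review (finishes day 6). It runs from day 6 to 6 + 6 = day 12.

Working backward from the deadline:
Submission must finish by day 30; it takes 8 days, so it must start by 30 − 8 = day 22.
Analysis must finish before submission (must start by day 22). With an 8-day duration, analysis must start by 22 − 8 = day 14.
Since submission (must start by day 22) depends on it, writing must finish by day 22. Backing off its 7-day duration gives a latest start of day 15.
Data collection must finish in time for analysis (must start by day 14, minus 1-day gap → day 13); writing (must start by day 15); submission (must start by day 22). The tightest is day 13, so data collection must start by 13 − 6 = day 7.
So data collection can start as early as day 6 and as late as day 7, giving 7 − 6 = 1 day of slack.

1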